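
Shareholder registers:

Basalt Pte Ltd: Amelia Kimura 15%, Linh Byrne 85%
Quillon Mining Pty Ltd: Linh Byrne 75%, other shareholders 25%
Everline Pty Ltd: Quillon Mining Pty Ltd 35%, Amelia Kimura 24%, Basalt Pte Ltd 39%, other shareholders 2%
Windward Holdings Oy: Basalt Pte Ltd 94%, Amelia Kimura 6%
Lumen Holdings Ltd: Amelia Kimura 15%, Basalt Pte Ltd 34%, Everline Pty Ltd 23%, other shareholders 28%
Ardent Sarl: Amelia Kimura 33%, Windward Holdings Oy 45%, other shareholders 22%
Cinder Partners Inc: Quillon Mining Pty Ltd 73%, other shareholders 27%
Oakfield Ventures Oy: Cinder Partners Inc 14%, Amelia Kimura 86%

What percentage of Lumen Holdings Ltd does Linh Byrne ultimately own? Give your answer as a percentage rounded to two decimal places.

42.56%

Linh reaches Lumen along 3 paths.
Via Basalt: 85% × 34% = 28.9%.
Via Quillon → Everline: 75% × 35% × 23% = 6.0375%.
Via Basalt → Everline: 85% × 39% × 23% = 7.6245%.
Total: 28.9% + 6.0375% + 7.6245% = 42.562%.
Rounded: 42.56%.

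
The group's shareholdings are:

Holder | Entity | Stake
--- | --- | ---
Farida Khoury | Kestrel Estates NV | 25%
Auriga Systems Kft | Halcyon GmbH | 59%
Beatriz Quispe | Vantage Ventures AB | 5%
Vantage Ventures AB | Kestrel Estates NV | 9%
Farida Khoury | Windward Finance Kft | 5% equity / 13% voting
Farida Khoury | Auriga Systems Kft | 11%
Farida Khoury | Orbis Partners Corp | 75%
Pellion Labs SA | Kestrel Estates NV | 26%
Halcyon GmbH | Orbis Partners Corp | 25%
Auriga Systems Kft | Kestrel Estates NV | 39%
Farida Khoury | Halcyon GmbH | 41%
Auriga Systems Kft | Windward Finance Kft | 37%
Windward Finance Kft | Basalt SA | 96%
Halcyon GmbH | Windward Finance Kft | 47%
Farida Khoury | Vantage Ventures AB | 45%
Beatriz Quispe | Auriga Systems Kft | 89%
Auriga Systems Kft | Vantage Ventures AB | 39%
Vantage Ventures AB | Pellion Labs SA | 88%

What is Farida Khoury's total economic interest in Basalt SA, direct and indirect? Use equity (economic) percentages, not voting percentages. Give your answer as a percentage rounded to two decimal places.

Farida reaches Basalt along 4 paths.
Via Auriga → Windward: 11% × 37% × 96% = 3.9072%.
Via Halcyon → Windward: 41% × 47% × 96% = 18.4992%.
Via Auriga → Halcyon → Windward: 11% × 59% × 47% × 96% = 2.928288%.
Via Windward: 5% × 96% = 4.8%.
Total: 3.9072% + 18.4992% + 2.928288% + 4.8% = 30.134688%.
Rounded: 30.13%.

30.13%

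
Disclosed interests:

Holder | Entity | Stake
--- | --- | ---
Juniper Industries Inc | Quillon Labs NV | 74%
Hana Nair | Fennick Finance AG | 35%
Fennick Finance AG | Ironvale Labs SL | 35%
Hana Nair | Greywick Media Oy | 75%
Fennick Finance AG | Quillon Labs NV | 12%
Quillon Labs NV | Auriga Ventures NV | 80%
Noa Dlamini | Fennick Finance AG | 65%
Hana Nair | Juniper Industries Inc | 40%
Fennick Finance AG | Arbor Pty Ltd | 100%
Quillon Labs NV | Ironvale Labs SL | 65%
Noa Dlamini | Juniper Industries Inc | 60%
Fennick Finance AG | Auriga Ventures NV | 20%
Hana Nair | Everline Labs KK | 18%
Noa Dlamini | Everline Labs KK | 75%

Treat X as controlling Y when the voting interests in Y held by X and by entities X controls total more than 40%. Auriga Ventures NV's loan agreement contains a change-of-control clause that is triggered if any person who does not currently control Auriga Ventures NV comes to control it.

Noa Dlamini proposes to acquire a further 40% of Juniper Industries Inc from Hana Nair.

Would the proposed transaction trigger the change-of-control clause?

No

The purchase adds only to Noa's holdings (Hana's stake shrinks), so Noa is the only person who could newly come to control Auriga.
Noa holds 65% of Fennick, so Noa controls Fennick.
Noa holds 60% of Juniper, so Noa controls Juniper.
Juniper and Fennick together hold 74% + 12% = 86% of Quillon, so Noa controls Quillon.
Quillon and Fennick together hold 80% + 20% = 100% of Auriga, so Noa controls Auriga.
So Noa already controls Auriga before the transaction.
After the purchase, Noa's direct stake in Juniper rises to 60% + 40% = 100%, and Hana's stake falls to 0%.
Noa controlled Auriga already, so this is not a new person acquiring control; every other person's position is unchanged or reduced.
No new person acquires control, so the clause is not triggered.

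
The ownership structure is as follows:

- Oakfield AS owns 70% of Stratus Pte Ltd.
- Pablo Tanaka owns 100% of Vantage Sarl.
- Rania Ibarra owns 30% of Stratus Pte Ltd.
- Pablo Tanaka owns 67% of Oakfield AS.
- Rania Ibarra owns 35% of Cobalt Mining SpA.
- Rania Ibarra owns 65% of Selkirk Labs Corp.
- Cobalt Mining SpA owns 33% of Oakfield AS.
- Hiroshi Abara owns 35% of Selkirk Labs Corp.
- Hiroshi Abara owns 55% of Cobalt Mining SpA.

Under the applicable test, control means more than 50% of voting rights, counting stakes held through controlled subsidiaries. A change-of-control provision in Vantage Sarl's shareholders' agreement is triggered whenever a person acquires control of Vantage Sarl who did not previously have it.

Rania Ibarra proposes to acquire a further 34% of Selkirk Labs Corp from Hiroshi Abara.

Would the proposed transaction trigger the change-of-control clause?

The purchase adds only to Rania's holdings (Hiroshi's stake shrinks), so Rania is the only person who could newly come to control Vantage.
Rania holds 65% of Selkirk, so Rania controls Selkirk.
Neither Rania nor any entity Rania controls holds any voting interest in Vantage.
So before the transaction, Rania does not control Vantage.
After the purchase, Rania's direct stake in Selkirk rises to 65% + 34% = 99%, and Hiroshi's stake falls to 1%.
Rania holds 99% of Selkirk, so Rania controls Selkirk.
After the transaction, neither Rania nor any entity Rania controls holds a voting interest in Vantage, so Rania still does not control it.
No new person acquires control, so the clause is not triggered.

No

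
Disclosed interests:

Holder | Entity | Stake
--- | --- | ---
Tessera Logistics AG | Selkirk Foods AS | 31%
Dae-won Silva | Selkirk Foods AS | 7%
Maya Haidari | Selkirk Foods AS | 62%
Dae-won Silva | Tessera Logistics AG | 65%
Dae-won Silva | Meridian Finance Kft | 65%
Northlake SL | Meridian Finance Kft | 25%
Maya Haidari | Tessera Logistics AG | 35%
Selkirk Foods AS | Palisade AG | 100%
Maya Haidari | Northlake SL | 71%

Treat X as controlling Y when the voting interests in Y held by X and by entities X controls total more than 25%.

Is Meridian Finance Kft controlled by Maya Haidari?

Maya holds 71% of Northlake, so Maya controls Northlake.
Maya holds 35% of Tessera, so Maya controls Tessera.
Tessera and Maya together hold 31% + 62% = 93% of Selkirk, so Maya controls Selkirk.
Selkirk holds 100% of Palisade, so Maya controls Palisade.
In Meridian, Maya's side holds only 25%, not > 25%.
So Maya does not control Meridian.

No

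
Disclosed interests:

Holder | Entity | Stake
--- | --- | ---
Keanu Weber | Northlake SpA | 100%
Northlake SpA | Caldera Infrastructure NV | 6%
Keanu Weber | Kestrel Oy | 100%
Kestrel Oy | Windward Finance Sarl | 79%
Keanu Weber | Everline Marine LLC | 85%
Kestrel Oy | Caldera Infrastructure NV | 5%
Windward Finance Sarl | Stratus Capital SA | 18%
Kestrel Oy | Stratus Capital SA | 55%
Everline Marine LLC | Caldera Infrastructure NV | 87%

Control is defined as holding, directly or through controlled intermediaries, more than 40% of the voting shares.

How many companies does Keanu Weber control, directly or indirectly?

6

Keanu holds 100% of Northlake, so Keanu controls Northlake.
Keanu holds 100% of Kestrel, so Keanu controls Kestrel.
Keanu holds 85% of Everline, so Keanu controls Everline.
Kestrel holds 79% of Windward, so Keanu controls Windward.
Kestrel and Northlake and Everline together hold 5% + 6% + 87% = 98% of Caldera, so Keanu controls Caldera.
Kestrel and Windward together hold 55% + 18% = 73% of Stratus, so Keanu controls Stratus.
Keanu controls 6 companies.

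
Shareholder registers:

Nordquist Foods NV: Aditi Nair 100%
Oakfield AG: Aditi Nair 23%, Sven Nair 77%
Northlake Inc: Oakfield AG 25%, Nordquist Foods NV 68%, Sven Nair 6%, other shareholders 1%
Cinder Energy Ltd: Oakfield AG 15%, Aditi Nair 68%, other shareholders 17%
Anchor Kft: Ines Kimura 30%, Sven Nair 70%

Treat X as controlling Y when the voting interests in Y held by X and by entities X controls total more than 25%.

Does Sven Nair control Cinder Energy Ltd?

Sven holds 77% of Oakfield, so Sven controls Oakfield.
Oakfield and Sven together hold 25% + 6% = 31% of Northlake, so Sven controls Northlake.
Sven holds 70% of Anchor, so Sven controls Anchor.
In Cinder, Sven's side holds only 15%, not > 25%.
So Sven does not control Cinder.

No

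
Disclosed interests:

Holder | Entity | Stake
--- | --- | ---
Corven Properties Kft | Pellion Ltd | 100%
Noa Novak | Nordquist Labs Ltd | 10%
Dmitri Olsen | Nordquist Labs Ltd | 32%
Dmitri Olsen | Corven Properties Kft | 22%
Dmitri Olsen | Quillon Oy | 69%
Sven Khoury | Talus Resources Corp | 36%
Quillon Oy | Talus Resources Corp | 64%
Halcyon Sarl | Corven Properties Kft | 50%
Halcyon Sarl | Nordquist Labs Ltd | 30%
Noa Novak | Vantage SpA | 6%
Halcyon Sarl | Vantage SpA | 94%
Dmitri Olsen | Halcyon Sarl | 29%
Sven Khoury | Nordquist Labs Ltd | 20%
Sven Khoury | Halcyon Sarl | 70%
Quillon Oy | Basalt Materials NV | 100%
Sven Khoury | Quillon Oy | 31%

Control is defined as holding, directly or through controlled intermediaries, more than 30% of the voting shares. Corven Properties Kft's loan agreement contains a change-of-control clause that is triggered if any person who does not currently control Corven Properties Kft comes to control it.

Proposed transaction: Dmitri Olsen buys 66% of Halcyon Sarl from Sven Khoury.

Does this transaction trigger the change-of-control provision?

Yes

The purchase adds only to Dmitri's holdings (Sven's stake shrinks), so Dmitri is the only person who could newly come to control Corven.
Dmitri holds 32% of Nordquist, so Dmitri controls Nordquist.
Dmitri holds 69% of Quillon, so Dmitri controls Quillon.
Quillon holds 100% of Basalt, so Dmitri controls Basalt.
Quillon holds 64% of Talus, so Dmitri controls Talus.
In Corven, Dmitri's side holds only 22%, not > 30%.
So before the transaction, Dmitri does not control Corven.
After the purchase, Dmitri's direct stake in Halcyon rises to 29% + 66% = 95%, and Sven's stake falls to 4%.
Dmitri holds 95% of Halcyon, so Dmitri controls Halcyon.
Dmitri and Halcyon together hold 22% + 50% = 72% of Corven, so Dmitri controls Corven.
Dmitri did not control Corven before and does after, so the clause is triggered.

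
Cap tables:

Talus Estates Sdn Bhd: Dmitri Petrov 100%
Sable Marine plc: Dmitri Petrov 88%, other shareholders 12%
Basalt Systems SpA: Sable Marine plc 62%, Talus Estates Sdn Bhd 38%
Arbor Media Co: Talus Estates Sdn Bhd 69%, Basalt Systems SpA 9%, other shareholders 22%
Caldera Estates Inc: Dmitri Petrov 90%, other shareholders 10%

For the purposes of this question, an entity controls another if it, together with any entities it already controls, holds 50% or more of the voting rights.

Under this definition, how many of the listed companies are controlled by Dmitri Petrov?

Dmitri holds 100% of Talus, so Dmitri controls Talus.
Dmitri holds 88% of Sable, so Dmitri controls Sable.
Sable and Talus together hold 62% + 38% = 100% of Basalt, so Dmitri controls Basalt.
Talus and Basalt together hold 69% + 9% = 78% of Arbor, so Dmitri controls Arbor.
Dmitri holds 90% of Caldera, so Dmitri controls Caldera.
Dmitri controls 5 companies.

5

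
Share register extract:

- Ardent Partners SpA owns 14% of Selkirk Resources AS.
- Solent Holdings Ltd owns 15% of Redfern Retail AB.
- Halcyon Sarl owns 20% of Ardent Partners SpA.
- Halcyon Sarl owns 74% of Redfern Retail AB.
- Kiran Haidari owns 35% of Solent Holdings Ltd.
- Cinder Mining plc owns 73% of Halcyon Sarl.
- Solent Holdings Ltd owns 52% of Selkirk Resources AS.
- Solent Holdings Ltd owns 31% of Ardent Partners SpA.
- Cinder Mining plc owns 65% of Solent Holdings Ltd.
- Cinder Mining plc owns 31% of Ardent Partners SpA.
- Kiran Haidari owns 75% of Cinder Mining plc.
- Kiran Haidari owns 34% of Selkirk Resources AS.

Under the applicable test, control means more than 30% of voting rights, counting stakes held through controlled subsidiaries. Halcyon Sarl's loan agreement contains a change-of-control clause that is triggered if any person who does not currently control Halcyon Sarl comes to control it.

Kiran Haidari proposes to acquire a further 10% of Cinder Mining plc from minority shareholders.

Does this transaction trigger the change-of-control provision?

No

The purchase changes only Kiran's holdings, so Kiran is the only person who could newly come to control Halcyon.
Kiran holds 75% of Cinder, so Kiran controls Cinder.
Cinder holds 73% of Halcyon, so Kiran controls Halcyon.
So Kiran already controls Halcyon before the transaction.
After the purchase, Kiran's direct stake in Cinder rises to 75% + 10% = 85%.
Kiran controlled Halcyon already, so this is not a new person acquiring control; every other person's position is unchanged or reduced.
No new person acquires control, so the clause is not triggered.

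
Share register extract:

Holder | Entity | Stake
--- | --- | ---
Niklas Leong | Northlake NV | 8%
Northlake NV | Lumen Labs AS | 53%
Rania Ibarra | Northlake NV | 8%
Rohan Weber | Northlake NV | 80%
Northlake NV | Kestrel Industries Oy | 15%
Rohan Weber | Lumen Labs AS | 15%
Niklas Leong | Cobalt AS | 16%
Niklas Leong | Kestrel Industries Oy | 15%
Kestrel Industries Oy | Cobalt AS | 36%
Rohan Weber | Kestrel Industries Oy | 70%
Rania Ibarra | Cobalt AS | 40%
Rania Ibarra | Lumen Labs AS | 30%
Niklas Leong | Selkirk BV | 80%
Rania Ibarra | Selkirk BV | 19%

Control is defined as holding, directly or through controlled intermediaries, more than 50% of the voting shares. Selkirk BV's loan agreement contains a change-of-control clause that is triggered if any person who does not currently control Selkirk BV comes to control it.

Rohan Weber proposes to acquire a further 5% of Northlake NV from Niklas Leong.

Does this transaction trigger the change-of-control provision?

The purchase adds only to Rohan's holdings (Niklas's stake shrinks), so Rohan is the only person who could newly come to control Selkirk.
Rohan holds 80% of Northlake, so Rohan controls Northlake.
Rohan and Northlake together hold 70% + 15% = 85% of Kestrel, so Rohan controls Kestrel.
Northlake and Rohan together hold 53% + 15% = 68% of Lumen, so Rohan controls Lumen.
Neither Rohan nor any entity Rohan controls holds any voting interest in Selkirk.
So before the transaction, Rohan does not control Selkirk.
After the purchase, Rohan's direct stake in Northlake rises to 80% + 5% = 85%, and Niklas's stake falls to 3%.
Rohan holds 85% of Northlake, so Rohan controls Northlake.
After the transaction, neither Rohan nor any entity Rohan controls holds a voting interest in Selkirk, so Rohan still does not control it.
No new person acquires control, so the clause is not triggered.

No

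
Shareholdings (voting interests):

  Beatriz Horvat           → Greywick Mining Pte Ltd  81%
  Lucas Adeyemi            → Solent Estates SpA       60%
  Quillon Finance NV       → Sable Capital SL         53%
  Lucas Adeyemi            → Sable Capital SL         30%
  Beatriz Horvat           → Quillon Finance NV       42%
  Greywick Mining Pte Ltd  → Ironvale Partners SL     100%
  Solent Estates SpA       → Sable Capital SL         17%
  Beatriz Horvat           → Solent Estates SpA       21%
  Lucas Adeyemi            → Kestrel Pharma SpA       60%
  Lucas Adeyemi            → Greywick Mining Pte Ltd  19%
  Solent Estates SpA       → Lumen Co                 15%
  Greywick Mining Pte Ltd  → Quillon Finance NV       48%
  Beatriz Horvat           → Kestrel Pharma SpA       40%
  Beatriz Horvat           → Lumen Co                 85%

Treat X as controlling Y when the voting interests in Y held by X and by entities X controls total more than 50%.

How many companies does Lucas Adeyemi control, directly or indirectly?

Lucas holds 60% of Kestrel, so Lucas controls Kestrel.
Lucas holds 60% of Solent, so Lucas controls Solent.
No other company's threshold is met.
Lucas controls 2 companies.

2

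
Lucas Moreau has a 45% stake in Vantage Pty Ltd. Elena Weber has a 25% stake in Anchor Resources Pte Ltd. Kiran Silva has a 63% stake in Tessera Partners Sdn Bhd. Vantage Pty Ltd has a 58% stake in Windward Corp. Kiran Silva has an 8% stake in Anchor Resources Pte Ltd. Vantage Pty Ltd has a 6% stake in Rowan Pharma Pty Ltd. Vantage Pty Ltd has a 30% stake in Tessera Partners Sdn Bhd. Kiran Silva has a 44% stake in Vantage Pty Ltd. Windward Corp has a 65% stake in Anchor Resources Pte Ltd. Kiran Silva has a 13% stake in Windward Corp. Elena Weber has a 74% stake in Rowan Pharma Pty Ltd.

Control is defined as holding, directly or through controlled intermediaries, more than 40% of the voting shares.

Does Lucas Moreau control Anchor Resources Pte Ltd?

Yes

Lucas holds 45% of Vantage, so Lucas controls Vantage.
Vantage holds 58% of Windward, so Lucas controls Windward.
Windward holds 65% of Anchor, so Lucas controls Anchor.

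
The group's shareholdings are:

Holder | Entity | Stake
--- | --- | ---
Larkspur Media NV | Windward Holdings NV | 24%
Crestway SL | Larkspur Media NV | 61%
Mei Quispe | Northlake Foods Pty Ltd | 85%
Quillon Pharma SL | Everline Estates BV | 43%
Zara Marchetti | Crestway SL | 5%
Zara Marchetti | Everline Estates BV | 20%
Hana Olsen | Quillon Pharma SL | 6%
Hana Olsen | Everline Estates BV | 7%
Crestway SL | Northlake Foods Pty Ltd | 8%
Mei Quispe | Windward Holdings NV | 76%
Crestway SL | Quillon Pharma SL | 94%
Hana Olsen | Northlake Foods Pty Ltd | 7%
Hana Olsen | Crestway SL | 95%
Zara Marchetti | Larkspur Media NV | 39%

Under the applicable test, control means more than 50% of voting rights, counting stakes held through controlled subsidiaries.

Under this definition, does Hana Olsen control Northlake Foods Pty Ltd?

Hana holds 95% of Crestway, so Hana controls Crestway.
Hana and Crestway together hold 6% + 94% = 100% of Quillon, so Hana controls Quillon.
Crestway holds 61% of Larkspur, so Hana controls Larkspur.
In Northlake, Hana's side holds only 8% + 7% = 15%, not > 50%.
So Hana does not control Northlake.

No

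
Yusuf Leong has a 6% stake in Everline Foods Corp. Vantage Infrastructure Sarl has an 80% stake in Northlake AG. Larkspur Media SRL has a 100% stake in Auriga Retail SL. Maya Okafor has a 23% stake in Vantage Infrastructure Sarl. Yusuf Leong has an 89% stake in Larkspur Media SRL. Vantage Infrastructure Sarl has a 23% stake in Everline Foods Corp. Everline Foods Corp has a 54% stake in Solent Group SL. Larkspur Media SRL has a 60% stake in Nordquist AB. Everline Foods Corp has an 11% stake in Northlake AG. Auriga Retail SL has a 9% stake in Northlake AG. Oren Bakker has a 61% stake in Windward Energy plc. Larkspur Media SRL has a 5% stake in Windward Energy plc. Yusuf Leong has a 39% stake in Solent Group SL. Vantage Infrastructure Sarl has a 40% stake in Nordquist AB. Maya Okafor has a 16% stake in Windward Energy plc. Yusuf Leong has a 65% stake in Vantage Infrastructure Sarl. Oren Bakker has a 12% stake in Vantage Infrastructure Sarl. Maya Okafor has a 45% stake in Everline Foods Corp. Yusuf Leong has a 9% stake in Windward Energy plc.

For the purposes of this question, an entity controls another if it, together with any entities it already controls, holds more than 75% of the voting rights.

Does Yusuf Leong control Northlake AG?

Yusuf holds 89% of Larkspur, so Yusuf controls Larkspur.
Larkspur holds 100% of Auriga, so Yusuf controls Auriga.
In Northlake, Yusuf's side holds only 9%, not > 75%.
So Yusuf does not control Northlake.

No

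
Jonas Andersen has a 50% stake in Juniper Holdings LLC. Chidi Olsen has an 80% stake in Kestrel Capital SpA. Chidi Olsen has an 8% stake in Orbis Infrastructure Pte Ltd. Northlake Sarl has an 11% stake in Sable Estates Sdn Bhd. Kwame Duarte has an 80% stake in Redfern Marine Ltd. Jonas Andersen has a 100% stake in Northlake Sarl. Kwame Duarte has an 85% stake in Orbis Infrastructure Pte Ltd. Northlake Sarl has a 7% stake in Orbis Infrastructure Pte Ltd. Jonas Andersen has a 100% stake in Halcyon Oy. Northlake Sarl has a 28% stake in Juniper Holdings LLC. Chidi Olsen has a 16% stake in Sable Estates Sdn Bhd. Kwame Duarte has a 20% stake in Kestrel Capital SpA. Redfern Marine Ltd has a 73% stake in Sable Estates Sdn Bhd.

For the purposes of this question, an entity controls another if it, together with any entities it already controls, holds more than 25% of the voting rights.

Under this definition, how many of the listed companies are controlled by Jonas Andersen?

Jonas holds 100% of Northlake, so Jonas controls Northlake.
Jonas and Northlake together hold 50% + 28% = 78% of Juniper, so Jonas controls Juniper.
Jonas holds 100% of Halcyon, so Jonas controls Halcyon.
No other company's threshold is met.
Jonas controls 3 companies.

3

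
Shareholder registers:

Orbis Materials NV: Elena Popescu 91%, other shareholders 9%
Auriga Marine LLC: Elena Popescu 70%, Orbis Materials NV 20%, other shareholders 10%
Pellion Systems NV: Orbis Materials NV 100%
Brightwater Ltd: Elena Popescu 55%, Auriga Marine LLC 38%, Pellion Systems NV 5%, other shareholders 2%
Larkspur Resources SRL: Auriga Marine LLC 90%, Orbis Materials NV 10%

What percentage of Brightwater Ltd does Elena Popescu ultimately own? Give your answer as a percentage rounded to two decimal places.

93.07%

Elena reaches Brightwater along 4 paths.
Direct stake: 55% = 55%.
Via Auriga: 70% × 38% = 26.6%.
Via Orbis → Auriga: 91% × 20% × 38% = 6.916%.
Via Orbis → Pellion: 91% × 100% × 5% = 4.55%.
Total: 55% + 26.6% + 6.916% + 4.55% = 93.066%.
Rounded: 93.07%.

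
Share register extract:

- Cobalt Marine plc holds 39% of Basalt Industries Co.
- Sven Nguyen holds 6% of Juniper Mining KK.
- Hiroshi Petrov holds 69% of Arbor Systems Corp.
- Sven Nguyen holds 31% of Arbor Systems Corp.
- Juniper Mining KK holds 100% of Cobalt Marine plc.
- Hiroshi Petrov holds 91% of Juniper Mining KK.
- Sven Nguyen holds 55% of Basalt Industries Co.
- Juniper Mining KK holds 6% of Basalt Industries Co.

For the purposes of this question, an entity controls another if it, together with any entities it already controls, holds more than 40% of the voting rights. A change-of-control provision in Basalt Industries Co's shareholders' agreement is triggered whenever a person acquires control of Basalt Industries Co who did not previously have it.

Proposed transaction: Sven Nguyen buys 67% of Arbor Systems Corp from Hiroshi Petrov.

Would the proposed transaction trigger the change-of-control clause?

The purchase adds only to Sven's holdings (Hiroshi's stake shrinks), so Sven is the only person who could newly come to control Basalt.
Sven holds 55% of Basalt, so Sven controls Basalt.
So Sven already controls Basalt before the transaction.
After the purchase, Sven's direct stake in Arbor rises to 31% + 67% = 98%, and Hiroshi's stake falls to 2%.
Sven controlled Basalt already, so this is not a new person acquiring control; every other person's position is unchanged or reduced.
No new person acquires control, so the clause is not triggered.

No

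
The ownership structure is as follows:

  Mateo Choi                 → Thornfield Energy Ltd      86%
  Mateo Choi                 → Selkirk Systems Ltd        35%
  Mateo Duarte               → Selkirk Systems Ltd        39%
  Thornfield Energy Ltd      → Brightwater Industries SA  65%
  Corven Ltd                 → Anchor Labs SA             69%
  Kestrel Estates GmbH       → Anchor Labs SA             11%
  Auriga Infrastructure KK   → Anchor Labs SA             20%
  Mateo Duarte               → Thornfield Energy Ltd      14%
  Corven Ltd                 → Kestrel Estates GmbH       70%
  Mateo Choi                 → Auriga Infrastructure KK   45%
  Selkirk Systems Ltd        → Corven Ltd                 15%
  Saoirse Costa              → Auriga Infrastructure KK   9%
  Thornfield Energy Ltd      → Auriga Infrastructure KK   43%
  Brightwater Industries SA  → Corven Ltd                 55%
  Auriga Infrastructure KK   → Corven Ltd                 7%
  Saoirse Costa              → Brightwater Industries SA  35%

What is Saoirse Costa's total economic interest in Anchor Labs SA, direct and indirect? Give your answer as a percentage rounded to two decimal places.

17.05%

Saoirse reaches Anchor along 5 paths.
Via Brightwater → Corven → Kestrel: 35% × 55% × 70% × 11% = 1.48225%.
Via Auriga → Corven → Kestrel: 9% × 7% × 70% × 11% = 0.04851%.
Via Auriga: 9% × 20% = 1.8%.
Via Brightwater → Corven: 35% × 55% × 69% = 13.2825%.
Via Auriga → Corven: 9% × 7% × 69% = 0.4347%.
Total: 1.48225% + 0.04851% + 1.8% + 13.2825% + 0.4347% = 17.04796%.
Rounded: 17.05%.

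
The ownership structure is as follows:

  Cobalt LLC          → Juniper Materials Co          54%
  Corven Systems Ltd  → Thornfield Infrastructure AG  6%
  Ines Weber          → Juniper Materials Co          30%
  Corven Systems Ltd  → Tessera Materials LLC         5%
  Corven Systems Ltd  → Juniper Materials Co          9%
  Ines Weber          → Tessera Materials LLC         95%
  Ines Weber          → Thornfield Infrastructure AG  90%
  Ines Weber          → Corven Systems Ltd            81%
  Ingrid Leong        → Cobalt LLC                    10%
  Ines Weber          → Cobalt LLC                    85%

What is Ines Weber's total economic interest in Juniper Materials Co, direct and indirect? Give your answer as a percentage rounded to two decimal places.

83.19%

Ines reaches Juniper along 3 paths.
Via Corven: 81% × 9% = 7.29%.
Direct stake: 30% = 30%.
Via Cobalt: 85% × 54% = 45.9%.
Total: 7.29% + 30% + 45.9% = 83.19%.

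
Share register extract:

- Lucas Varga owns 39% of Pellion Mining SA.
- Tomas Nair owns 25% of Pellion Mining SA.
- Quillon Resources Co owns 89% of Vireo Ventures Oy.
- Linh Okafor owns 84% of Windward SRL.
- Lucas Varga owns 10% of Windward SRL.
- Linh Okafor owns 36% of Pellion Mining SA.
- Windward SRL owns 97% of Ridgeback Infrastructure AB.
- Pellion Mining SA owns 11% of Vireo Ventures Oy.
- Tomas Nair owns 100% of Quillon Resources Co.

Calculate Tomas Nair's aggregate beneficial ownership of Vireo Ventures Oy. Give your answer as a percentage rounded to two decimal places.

Tomas reaches Vireo along 2 paths.
Via Pellion: 25% × 11% = 2.75%.
Via Quillon: 100% × 89% = 89%.
Total: 2.75% + 89% = 91.75%.

91.75%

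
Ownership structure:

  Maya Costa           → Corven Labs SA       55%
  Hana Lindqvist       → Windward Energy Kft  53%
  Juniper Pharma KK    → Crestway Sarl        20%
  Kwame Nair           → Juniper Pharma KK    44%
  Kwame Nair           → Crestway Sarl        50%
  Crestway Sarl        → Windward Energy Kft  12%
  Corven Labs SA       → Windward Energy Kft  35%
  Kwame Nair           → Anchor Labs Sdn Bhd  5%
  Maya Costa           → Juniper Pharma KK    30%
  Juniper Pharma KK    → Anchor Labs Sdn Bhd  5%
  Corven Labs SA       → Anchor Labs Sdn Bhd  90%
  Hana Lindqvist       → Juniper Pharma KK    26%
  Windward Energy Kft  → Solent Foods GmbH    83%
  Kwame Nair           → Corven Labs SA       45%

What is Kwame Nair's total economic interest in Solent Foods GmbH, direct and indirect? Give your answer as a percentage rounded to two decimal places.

Kwame reaches Solent along 3 paths.
Via Crestway → Windward: 50% × 12% × 83% = 4.98%.
Via Juniper → Crestway → Windward: 44% × 20% × 12% × 83% = 0.87648%.
Via Corven → Windward: 45% × 35% × 83% = 13.0725%.
Total: 4.98% + 0.87648% + 13.0725% = 18.92898%.
Rounded: 18.93%.

18.93%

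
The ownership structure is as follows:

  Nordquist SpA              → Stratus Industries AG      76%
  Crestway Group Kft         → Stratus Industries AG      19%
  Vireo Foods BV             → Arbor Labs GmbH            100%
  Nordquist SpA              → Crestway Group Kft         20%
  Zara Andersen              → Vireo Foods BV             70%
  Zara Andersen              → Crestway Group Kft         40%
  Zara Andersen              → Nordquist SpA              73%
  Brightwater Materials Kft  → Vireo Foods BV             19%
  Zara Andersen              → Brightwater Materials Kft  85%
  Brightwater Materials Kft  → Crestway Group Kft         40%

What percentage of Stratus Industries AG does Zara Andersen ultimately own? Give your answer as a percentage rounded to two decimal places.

Zara reaches Stratus along 4 paths.
Via Brightwater → Crestway: 85% × 40% × 19% = 6.46%.
Via Nordquist → Crestway: 73% × 20% × 19% = 2.774%.
Via Crestway: 40% × 19% = 7.6%.
Via Nordquist: 73% × 76% = 55.48%.
Total: 6.46% + 2.774% + 7.6% + 55.48% = 72.314%.
Rounded: 72.31%.

72.31%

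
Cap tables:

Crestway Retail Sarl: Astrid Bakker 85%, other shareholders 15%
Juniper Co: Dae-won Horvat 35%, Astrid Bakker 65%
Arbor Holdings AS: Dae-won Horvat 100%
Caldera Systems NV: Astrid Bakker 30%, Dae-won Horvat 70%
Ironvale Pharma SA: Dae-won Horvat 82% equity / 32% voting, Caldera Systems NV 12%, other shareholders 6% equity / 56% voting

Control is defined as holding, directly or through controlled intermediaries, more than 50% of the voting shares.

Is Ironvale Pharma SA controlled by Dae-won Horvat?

Dae-won holds 100% of Arbor, so Dae-won controls Arbor.
Dae-won holds 70% of Caldera, so Dae-won controls Caldera.
In Ironvale, Dae-won's side holds only 32% + 12% = 44%, not > 50%.
So Dae-won does not control Ironvale.

No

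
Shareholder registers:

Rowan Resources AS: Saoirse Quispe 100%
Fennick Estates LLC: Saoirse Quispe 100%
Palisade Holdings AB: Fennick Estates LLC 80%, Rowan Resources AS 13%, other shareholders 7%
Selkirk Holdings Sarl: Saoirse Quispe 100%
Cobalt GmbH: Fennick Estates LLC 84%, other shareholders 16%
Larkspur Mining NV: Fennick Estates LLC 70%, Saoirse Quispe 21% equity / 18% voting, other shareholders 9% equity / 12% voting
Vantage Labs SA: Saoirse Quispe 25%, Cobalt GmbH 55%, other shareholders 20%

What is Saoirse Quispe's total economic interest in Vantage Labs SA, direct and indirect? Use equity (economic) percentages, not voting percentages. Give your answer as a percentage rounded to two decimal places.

71.20%

Saoirse reaches Vantage along 2 paths.
Direct stake: 25% = 25%.
Via Fennick → Cobalt: 100% × 84% × 55% = 46.2%.
Total: 25% + 46.2% = 71.2%.
Rounded: 71.20%.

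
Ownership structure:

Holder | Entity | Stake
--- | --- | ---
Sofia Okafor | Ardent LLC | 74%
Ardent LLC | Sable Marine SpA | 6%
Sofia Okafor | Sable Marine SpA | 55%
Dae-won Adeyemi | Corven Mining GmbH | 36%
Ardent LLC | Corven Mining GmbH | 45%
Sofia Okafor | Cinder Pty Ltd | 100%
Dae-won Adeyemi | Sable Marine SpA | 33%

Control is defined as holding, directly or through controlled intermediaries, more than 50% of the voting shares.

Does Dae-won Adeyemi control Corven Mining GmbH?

No

Dae-won's largest direct stake is 36% in Corven, which does not meet the threshold, so Dae-won controls no company.
In Corven, Dae-won's side holds only 36%, not > 50%.
So Dae-won does not control Corven.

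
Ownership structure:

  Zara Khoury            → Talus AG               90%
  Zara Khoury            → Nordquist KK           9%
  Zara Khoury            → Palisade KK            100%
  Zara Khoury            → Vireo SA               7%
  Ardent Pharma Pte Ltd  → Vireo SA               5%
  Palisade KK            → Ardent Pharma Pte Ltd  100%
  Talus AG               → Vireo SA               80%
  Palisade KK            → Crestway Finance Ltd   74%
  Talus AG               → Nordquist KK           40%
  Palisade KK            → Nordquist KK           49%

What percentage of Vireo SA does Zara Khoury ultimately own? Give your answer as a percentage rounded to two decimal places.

84.00%

Zara reaches Vireo along 3 paths.
Via Talus: 90% × 80% = 72%.
Direct stake: 7% = 7%.
Via Palisade → Ardent: 100% × 100% × 5% = 5%.
Total: 72% + 7% + 5% = 84%.
Rounded: 84.00%.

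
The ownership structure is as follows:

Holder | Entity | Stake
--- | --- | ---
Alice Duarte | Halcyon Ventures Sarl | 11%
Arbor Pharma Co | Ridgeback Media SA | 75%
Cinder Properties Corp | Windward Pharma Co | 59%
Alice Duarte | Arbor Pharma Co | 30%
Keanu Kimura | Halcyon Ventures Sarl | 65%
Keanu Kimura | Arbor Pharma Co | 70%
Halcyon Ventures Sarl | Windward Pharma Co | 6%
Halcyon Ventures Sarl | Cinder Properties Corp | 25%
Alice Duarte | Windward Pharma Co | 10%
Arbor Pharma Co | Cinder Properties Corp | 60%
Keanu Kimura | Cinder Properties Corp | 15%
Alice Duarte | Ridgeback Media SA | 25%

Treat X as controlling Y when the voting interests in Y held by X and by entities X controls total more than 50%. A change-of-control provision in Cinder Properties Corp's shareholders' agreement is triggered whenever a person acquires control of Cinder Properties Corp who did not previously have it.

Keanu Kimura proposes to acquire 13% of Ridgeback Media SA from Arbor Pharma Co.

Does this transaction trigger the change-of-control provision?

The purchase adds only to Keanu's holdings (Arbor's stake shrinks), so Keanu is the only person who could newly come to control Cinder.
Keanu holds 65% of Halcyon, so Keanu controls Halcyon.
Keanu holds 70% of Arbor, so Keanu controls Arbor.
Arbor and Keanu and Halcyon together hold 60% + 15% + 25% = 100% of Cinder, so Keanu controls Cinder.
So Keanu already controls Cinder before the transaction.
After the purchase, Keanu holds 13% of Ridgeback directly, and Arbor's stake falls to 62%.
Keanu controlled Cinder already, so this is not a new person acquiring control; every other person's position is unchanged or reduced.
No new person acquires control, so the clause is not triggered.

No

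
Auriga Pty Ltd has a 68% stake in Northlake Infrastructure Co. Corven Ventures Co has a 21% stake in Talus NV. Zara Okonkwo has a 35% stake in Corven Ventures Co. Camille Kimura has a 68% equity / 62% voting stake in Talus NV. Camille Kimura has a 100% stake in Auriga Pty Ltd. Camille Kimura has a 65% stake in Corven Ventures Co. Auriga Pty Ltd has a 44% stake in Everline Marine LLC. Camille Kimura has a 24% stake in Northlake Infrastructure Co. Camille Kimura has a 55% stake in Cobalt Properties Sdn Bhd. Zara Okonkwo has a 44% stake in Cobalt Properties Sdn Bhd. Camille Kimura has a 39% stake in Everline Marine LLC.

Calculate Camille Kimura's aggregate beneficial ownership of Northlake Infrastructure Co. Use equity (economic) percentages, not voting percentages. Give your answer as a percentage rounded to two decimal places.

Camille reaches Northlake along 2 paths.
Direct stake: 24% = 24%.
Via Auriga: 100% × 68% = 68%.
Total: 24% + 68% = 92%.
Rounded: 92.00%.

92.00%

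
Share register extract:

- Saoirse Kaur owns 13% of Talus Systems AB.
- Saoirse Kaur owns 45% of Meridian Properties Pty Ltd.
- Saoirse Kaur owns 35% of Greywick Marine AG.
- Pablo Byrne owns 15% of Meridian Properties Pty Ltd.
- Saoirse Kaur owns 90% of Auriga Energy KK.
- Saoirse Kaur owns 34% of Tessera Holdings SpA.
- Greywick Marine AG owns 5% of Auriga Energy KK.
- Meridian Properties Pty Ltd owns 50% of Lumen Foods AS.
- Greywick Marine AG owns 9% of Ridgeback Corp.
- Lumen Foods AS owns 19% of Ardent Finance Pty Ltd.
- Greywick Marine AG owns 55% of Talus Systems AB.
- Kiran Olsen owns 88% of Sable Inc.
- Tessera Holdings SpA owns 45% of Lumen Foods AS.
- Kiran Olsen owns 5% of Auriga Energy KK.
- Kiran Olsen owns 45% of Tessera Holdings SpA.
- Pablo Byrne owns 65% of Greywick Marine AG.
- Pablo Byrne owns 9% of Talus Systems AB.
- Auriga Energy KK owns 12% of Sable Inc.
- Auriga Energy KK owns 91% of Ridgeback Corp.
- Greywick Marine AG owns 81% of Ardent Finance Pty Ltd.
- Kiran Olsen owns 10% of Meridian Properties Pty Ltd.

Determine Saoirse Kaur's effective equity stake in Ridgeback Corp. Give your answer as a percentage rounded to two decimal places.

Saoirse reaches Ridgeback along 3 paths.
Via Greywick: 35% × 9% = 3.15%.
Via Auriga: 90% × 91% = 81.9%.
Via Greywick → Auriga: 35% × 5% × 91% = 1.5925%.
Total: 3.15% + 81.9% + 1.5925% = 86.6425%.
Rounded: 86.64%.

86.64%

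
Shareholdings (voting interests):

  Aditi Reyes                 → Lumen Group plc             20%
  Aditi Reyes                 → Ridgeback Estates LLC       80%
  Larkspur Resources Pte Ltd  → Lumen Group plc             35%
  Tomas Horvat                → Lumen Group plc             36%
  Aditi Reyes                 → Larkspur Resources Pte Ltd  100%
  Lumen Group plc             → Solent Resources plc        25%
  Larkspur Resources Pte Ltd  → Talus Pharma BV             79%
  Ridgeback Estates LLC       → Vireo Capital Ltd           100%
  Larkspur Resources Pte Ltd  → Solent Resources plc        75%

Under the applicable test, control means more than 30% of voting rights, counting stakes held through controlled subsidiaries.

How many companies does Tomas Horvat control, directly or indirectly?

Tomas holds 36% of Lumen, so Tomas controls Lumen.
No other company's threshold is met.
Tomas controls 1 company.

1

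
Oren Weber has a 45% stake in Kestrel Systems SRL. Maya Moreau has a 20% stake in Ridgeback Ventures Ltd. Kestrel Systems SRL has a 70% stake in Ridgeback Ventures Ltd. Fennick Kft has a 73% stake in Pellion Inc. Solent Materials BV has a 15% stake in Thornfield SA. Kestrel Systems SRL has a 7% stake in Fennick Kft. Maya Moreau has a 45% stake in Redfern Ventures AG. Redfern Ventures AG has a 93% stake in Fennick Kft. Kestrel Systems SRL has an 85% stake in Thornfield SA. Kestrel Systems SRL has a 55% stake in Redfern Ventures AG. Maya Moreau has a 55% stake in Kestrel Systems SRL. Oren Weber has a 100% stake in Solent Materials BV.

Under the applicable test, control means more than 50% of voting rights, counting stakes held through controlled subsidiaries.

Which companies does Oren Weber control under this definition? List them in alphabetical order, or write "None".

Solent Materials BV

Oren holds 100% of Solent, so Oren controls Solent.
No other company's threshold is met.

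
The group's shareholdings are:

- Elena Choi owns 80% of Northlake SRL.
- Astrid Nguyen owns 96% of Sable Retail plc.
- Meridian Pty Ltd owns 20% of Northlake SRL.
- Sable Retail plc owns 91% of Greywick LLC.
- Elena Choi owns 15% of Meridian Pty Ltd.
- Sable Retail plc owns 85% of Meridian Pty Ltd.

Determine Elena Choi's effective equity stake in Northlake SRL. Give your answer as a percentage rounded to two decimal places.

83.00%

Elena reaches Northlake along 2 paths.
Direct stake: 80% = 80%.
Via Meridian: 15% × 20% = 3%.
Total: 80% + 3% = 83%.
Rounded: 83.00%.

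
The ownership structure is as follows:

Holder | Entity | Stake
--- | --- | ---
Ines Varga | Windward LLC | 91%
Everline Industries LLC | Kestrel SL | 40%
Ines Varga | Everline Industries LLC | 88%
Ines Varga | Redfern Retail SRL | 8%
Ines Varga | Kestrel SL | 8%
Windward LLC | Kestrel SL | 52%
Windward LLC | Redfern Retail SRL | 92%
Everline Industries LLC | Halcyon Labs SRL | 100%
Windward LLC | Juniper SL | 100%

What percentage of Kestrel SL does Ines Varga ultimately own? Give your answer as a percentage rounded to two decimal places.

Ines reaches Kestrel along 3 paths.
Direct stake: 8% = 8%.
Via Everline: 88% × 40% = 35.2%.
Via Windward: 91% × 52% = 47.32%.
Total: 8% + 35.2% + 47.32% = 90.52%.

90.52%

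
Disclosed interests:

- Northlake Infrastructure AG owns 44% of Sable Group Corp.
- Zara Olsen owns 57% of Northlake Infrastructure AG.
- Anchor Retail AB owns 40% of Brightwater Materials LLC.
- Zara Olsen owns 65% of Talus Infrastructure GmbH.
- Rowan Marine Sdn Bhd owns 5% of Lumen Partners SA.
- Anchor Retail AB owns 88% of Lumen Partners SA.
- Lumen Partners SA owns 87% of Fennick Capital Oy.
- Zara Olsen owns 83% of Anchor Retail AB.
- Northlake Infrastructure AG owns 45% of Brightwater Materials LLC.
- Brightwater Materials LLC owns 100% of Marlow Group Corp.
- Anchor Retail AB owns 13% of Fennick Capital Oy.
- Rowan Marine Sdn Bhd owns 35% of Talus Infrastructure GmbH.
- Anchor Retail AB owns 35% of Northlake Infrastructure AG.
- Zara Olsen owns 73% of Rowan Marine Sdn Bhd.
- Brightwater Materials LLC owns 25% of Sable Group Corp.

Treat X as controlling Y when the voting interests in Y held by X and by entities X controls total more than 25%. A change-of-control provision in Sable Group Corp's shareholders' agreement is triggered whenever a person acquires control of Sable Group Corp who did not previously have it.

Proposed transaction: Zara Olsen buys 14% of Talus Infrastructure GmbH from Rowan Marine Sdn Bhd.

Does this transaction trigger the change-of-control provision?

No

The purchase adds only to Zara's holdings (Rowan's stake shrinks), so Zara is the only person who could newly come to control Sable.
Zara holds 83% of Anchor, so Zara controls Anchor.
Anchor and Zara together hold 35% + 57% = 92% of Northlake, so Zara controls Northlake.
Northlake and Anchor together hold 45% + 40% = 85% of Brightwater, so Zara controls Brightwater.
Northlake and Brightwater together hold 44% + 25% = 69% of Sable, so Zara controls Sable.
So Zara already controls Sable before the transaction.
After the purchase, Zara's direct stake in Talus rises to 65% + 14% = 79%, and Rowan's stake falls to 21%.
Zara controlled Sable already, so this is not a new person acquiring control; every other person's position is unchanged or reduced.
No new person acquires control, so the clause is not triggered.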